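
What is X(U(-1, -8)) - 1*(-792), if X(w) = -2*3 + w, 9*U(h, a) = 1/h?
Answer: 7073/9 ≈ 785.89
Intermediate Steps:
U(h, a) = 1/(9*h)
X(w) = -6 + w
X(U(-1, -8)) - 1*(-792) = (-6 + (⅑)/(-1)) - 1*(-792) = (-6 + (⅑)*(-1)) + 792 = (-6 - ⅑) + 792 = -55/9 + 792 = 7073/9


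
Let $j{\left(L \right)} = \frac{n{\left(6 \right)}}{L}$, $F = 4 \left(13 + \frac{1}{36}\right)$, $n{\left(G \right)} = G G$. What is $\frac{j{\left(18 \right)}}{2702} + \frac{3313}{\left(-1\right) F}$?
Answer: $- \frac{5754614}{90517} \approx -63.575$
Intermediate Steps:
$n{\left(G \right)} = G^{2}$
$F = \frac{469}{9}$ ($F = 4 \left(13 + \frac{1}{36}\right) = 4 \cdot \frac{469}{36} = \frac{469}{9} \approx 52.111$)
$j{\left(L \right)} = \frac{36}{L}$ ($j{\left(L \right)} = \frac{6^{2}}{L} = \frac{36}{L}$)
$\frac{j{\left(18 \right)}}{2702} + \frac{3313}{\left(-1\right) F} = \frac{36 \cdot \frac{1}{18}}{2702} + \frac{3313}{\left(-1\right) \frac{469}{9}} = 36 \cdot \frac{1}{18} \cdot \frac{1}{2702} + \frac{3313}{- \frac{469}{9}} = 2 \cdot \frac{1}{2702} + 3313 \left(- \frac{9}{469}\right) = \frac{1}{1351} - \frac{29817}{469} = - \frac{5754614}{90517}$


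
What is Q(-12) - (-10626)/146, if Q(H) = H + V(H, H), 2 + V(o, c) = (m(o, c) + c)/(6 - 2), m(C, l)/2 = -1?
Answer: 8071/146 ≈ 55.281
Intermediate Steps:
m(C, l) = -2 (m(C, l) = 2*(-1) = -2)
V(o, c) = -5/2 + c/4 (V(o, c) = -2 + (-2 + c)/(6 - 2) = -2 + (-2 + c)/4 = -2 + (-2 + c)*(1/4) = -2 + (-1/2 + c/4) = -5/2 + c/4)
Q(H) = -5/2 + 5*H/4 (Q(H) = H + (-5/2 + H/4) = -5/2 + 5*H/4)
Q(-12) - (-10626)/146 = (-5/2 + (5/4)*(-12)) - (-10626)/146 = (-5/2 - 15) - (-10626)/146 = -35/2 - 154*(-69/146) = -35/2 + 5313/73 = 8071/146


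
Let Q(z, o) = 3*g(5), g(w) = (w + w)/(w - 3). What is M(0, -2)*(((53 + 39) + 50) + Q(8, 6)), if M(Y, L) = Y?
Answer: 0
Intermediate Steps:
g(w) = 2*w/(-3 + w) (g(w) = (2*w)/(-3 + w) = 2*w/(-3 + w))
Q(z, o) = 15 (Q(z, o) = 3*(2*5/(-3 + 5)) = 3*(2*5/2) = 3*(2*5*(1/2)) = 3*5 = 15)
M(0, -2)*(((53 + 39) + 50) + Q(8, 6)) = 0*(((53 + 39) + 50) + 15) = 0*((92 + 50) + 15) = 0*(142 + 15) = 0*157 = 0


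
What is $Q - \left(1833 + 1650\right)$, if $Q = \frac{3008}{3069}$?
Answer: $- \frac{10686319}{3069} \approx -3482.0$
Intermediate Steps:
$Q = \frac{3008}{3069}$ ($Q = 3008 \cdot \frac{1}{3069} = \frac{3008}{3069} \approx 0.98012$)
$Q - \left(1833 + 1650\right) = \frac{3008}{3069} - \left(1833 + 1650\right) = \frac{3008}{3069} - 3483 = - \frac{10686319}{3069}$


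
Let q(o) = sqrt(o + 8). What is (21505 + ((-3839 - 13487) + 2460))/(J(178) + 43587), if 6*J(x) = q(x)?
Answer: 1736244558/11398959383 - 6639*sqrt(186)/11398959383 ≈ 0.15231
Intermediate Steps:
q(o) = sqrt(8 + o)
J(x) = sqrt(8 + x)/6
(21505 + ((-3839 - 13487) + 2460))/(J(178) + 43587) = (21505 + ((-3839 - 13487) + 2460))/(sqrt(8 + 178)/6 + 43587) = (21505 + (-17326 + 2460))/(sqrt(186)/6 + 43587) = (21505 - 14866)/(43587 + sqrt(186)/6) = 6639/(43587 + sqrt(186)/6)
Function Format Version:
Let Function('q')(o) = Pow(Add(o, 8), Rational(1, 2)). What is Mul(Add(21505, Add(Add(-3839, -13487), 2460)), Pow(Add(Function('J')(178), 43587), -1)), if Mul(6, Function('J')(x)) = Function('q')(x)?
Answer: Add(Rational(1736244558, 11398959383), Mul(Rational(-6639, 11398959383), Pow(186, Rational(1, 2)))) ≈ 0.15231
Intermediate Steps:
Function('q')(o) = Pow(Add(8, o), Rational(1, 2))
Function('J')(x) = Mul(Rational(1, 6), Pow(Add(8, x), Rational(1, 2)))
Mul(Add(21505, Add(Add(-3839, -13487), 2460)), Pow(Add(Function('J')(178), 43587), -1)) = Mul(Add(21505, Add(Add(-3839, -13487), 2460)), Pow(Add(Mul(Rational(1, 6), Pow(Add(8, 178), Rational(1, 2))), 43587), -1)) = Mul(Add(21505, Add(-17326, 2460)), Pow(Add(Mul(Rational(1, 6), Pow(186, Rational(1, 2))), 43587), -1)) = Mul(Add(21505, -14866), Pow(Add(43587, Mul(Rational(1, 6), Pow(186, Rational(1, 2)))), -1)) = Mul(6639, Pow(Add(43587, Mul(Rational(1, 6), Pow(186, Rational(1, 2)))), -1))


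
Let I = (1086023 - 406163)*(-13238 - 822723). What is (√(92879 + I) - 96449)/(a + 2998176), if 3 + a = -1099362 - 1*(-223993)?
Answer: -96449/2122804 + I*√568336352581/2122804 ≈ -0.045435 + 0.35513*I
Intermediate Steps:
I = -568336445460 (I = 679860*(-835961) = -568336445460)
a = -875372 (a = -3 + (-1099362 - 1*(-223993)) = -3 + (-1099362 + 223993) = -3 - 875369 = -875372)
(√(92879 + I) - 96449)/(a + 2998176) = (√(92879 - 568336445460) - 96449)/(-875372 + 2998176) = (√(-568336352581) - 96449)/2122804 = (I*√568336352581 - 96449)*(1/2122804) = (-96449 + I*√568336352581)*(1/2122804) = -96449/2122804 + I*√568336352581/2122804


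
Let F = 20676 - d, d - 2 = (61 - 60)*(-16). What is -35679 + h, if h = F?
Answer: -14989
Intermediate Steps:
d = -14 (d = 2 + (61 - 60)*(-16) = 2 + 1*(-16) = 2 - 16 = -14)
F = 20690 (F = 20676 - 1*(-14) = 20676 + 14 = 20690)
h = 20690
-35679 + h = -35679 + 20690 = -14989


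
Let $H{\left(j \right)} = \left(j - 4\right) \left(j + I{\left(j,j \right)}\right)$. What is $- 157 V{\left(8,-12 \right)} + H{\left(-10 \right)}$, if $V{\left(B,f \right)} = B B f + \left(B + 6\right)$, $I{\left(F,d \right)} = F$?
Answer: $118658$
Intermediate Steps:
$V{\left(B,f \right)} = 6 + B + f B^{2}$ ($V{\left(B,f \right)} = B^{2} f + \left(6 + B\right) = f B^{2} + \left(6 + B\right) = 6 + B + f B^{2}$)
$H{\left(j \right)} = 2 j \left(-4 + j\right)$ ($H{\left(j \right)} = \left(j - 4\right) \left(j + j\right) = \left(-4 + j\right) 2 j = 2 j \left(-4 + j\right)$)
$- 157 V{\left(8,-12 \right)} + H{\left(-10 \right)} = - 157 \left(6 + 8 - 12 \cdot 8^{2}\right) + 2 \left(-10\right) \left(-4 - 10\right) = - 157 \left(6 + 8 - 768\right) + 2 \left(-10\right) \left(-14\right) = - 157 \left(6 + 8 - 768\right) + 280 = \left(-157\right) \left(-754\right) + 280 = 118378 + 280 = 118658$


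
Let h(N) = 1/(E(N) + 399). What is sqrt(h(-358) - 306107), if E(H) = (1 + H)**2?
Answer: I*sqrt(1250838231146070)/63924 ≈ 553.27*I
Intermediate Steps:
h(N) = 1/(399 + (1 + N)**2) (h(N) = 1/((1 + N)**2 + 399) = 1/(399 + (1 + N)**2))
sqrt(h(-358) - 306107) = sqrt(1/(399 + (1 - 358)**2) - 306107) = sqrt(1/(399 + (-357)**2) - 306107) = sqrt(1/(399 + 127449) - 306107) = sqrt(1/127848 - 306107) = sqrt(-39135167735/127848) = I*sqrt(1250838231146070)/63924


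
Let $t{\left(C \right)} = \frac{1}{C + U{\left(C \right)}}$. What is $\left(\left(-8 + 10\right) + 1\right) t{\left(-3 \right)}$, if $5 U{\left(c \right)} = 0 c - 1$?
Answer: $- \frac{15}{16} \approx -0.9375$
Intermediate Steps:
$U{\left(c \right)} = - \frac{1}{5}$ ($U{\left(c \right)} = \frac{0 c - 1}{5} = \frac{0 - 1}{5} = \frac{1}{5} \left(-1\right) = - \frac{1}{5}$)
$t{\left(C \right)} = \frac{1}{- \frac{1}{5} + C}$ ($t{\left(C \right)} = \frac{1}{C - \frac{1}{5}} = \frac{1}{- \frac{1}{5} + C}$)
$\left(\left(-8 + 10\right) + 1\right) t{\left(-3 \right)} = \left(\left(-8 + 10\right) + 1\right) \frac{5}{-1 + 5 \left(-3\right)} = \left(2 + 1\right) \frac{5}{-1 - 15} = 3 \frac{5}{-16} = 3 \cdot 5 \left(- \frac{1}{16}\right) = 3 \left(- \frac{5}{16}\right) = - \frac{15}{16}$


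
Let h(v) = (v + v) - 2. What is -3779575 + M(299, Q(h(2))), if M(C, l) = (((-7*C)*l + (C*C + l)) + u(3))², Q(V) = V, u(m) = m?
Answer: 7258668825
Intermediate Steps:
h(v) = -2 + 2*v (h(v) = 2*v - 2 = -2 + 2*v)
M(C, l) = (3 + l + C² - 7*C*l)² (M(C, l) = (((-7*C)*l + (C*C + l)) + 3)² = ((-7*C*l + (C² + l)) + 3)² = ((-7*C*l + (l + C²)) + 3)² = ((l + C² - 7*C*l) + 3)² = (3 + l + C² - 7*C*l)²)
-3779575 + M(299, Q(h(2))) = -3779575 + (3 + (-2 + 2*2) + 299² - 7*299*(-2 + 2*2))² = -3779575 + (3 + (-2 + 4) + 89401 - 7*299*(-2 + 4))² = -3779575 + (3 + 2 + 89401 - 7*299*2)² = -3779575 + (3 + 2 + 89401 - 4186)² = -3779575 + 85220² = -3779575 + 7262448400 = 7258668825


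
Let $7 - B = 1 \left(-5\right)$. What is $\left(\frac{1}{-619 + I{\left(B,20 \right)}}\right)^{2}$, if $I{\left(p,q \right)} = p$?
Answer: $\frac{1}{368449} \approx 2.7141 \cdot 10^{-6}$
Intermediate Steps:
$B = 12$ ($B = 7 - 1 \left(-5\right) = 7 - -5 = 7 + 5 = 12$)
$\left(\frac{1}{-619 + I{\left(B,20 \right)}}\right)^{2} = \left(\frac{1}{-619 + 12}\right)^{2} = \left(\frac{1}{-607}\right)^{2} = \left(- \frac{1}{607}\right)^{2} = \frac{1}{368449}$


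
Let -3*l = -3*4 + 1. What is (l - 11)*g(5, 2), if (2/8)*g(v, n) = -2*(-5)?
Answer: -880/3 ≈ -293.33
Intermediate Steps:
g(v, n) = 40 (g(v, n) = 4*(-2*(-5)) = 4*10 = 40)
l = 11/3 (l = -(-3*4 + 1)/3 = -(-12 + 1)/3 = -⅓*(-11) = 11/3 ≈ 3.6667)
(l - 11)*g(5, 2) = (11/3 - 11)*40 = -22/3*40 = -880/3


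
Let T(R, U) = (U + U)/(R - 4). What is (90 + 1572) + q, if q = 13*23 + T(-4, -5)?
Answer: 7849/4 ≈ 1962.3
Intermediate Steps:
T(R, U) = 2*U/(-4 + R) (T(R, U) = (2*U)/(-4 + R) = 2*U/(-4 + R))
q = 1201/4 (q = 13*23 + 2*(-5)/(-4 - 4) = 299 + 2*(-5)/(-8) = 299 + 2*(-5)*(-⅛) = 299 + 5/4 = 1201/4 ≈ 300.25)
(90 + 1572) + q = (90 + 1572) + 1201/4 = 1662 + 1201/4 = 7849/4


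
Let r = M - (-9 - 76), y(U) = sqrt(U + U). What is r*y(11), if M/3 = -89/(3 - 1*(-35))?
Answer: 2963*sqrt(22)/38 ≈ 365.73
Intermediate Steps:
M = -267/38 (M = 3*(-89/(3 - 1*(-35))) = 3*(-89/(3 + 35)) = 3*(-89/38) = -267/38 ≈ -7.0263)
y(U) = sqrt(2)*sqrt(U) (y(U) = sqrt(2*U) = sqrt(2)*sqrt(U))
r = 2963/38 (r = -267/38 - (-9 - 76) = -267/38 - 1*(-85) = -267/38 + 85 = 2963/38 ≈ 77.974)
r*y(11) = 2963*(sqrt(2)*sqrt(11))/38 = 2963*sqrt(22)/38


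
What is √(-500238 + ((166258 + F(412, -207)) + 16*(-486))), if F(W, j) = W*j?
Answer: 4*I*√26690 ≈ 653.48*I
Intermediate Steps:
√(-500238 + ((166258 + F(412, -207)) + 16*(-486))) = √(-500238 + ((166258 + 412*(-207)) + 16*(-486))) = √(-500238 + ((166258 - 85284) - 7776)) = √(-500238 + (80974 - 7776)) = √(-500238 + 73198) = √(-427040) = 4*I*√26690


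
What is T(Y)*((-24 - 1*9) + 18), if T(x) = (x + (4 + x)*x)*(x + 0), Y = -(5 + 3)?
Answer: 2880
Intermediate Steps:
Y = -8 (Y = -1*8 = -8)
T(x) = x*(x + x*(4 + x)) (T(x) = (x + x*(4 + x))*x = x*(x + x*(4 + x)))
T(Y)*((-24 - 1*9) + 18) = ((-8)²*(5 - 8))*((-24 - 1*9) + 18) = (64*(-3))*((-24 - 9) + 18) = -192*(-33 + 18) = -192*(-15) = 2880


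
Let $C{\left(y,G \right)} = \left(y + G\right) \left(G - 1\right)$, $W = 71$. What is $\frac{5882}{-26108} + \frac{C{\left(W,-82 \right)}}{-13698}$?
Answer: $- \frac{13051030}{44703423} \approx -0.29195$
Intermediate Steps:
$C{\left(y,G \right)} = \left(-1 + G\right) \left(G + y\right)$ ($C{\left(y,G \right)} = \left(G + y\right) \left(-1 + G\right) = \left(-1 + G\right) \left(G + y\right)$)
$\frac{5882}{-26108} + \frac{C{\left(W,-82 \right)}}{-13698} = \frac{5882}{-26108} + \frac{\left(-82\right)^{2} - -82 - 71 - 5822}{-13698} = 5882 \left(- \frac{1}{26108}\right) + \left(6724 + 82 - 71 - 5822\right) \left(- \frac{1}{13698}\right) = - \frac{2941}{13054} + 913 \left(- \frac{1}{13698}\right) = - \frac{2941}{13054} - \frac{913}{13698} = - \frac{13051030}{44703423}$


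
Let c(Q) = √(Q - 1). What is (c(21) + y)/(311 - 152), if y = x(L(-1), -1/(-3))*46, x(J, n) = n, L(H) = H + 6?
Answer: 46/477 + 2*√5/159 ≈ 0.12456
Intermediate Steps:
L(H) = 6 + H
c(Q) = √(-1 + Q)
y = 46/3 (y = -1/(-3)*46 = -1*(-⅓)*46 = (⅓)*46 = 46/3 ≈ 15.333)
(c(21) + y)/(311 - 152) = (√(-1 + 21) + 46/3)/(311 - 152) = (√20 + 46/3)/159 = (2*√5 + 46/3)*(1/159) = (46/3 + 2*√5)*(1/159) = 46/477 + 2*√5/159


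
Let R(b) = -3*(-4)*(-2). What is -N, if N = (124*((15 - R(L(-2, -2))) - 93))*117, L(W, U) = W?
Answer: 783432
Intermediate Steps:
R(b) = -24 (R(b) = 12*(-2) = -24)
N = -783432 (N = (124*((15 - 1*(-24)) - 93))*117 = (124*((15 + 24) - 93))*117 = (124*(39 - 93))*117 = (124*(-54))*117 = -6696*117 = -783432)
-N = -1*(-783432) = 783432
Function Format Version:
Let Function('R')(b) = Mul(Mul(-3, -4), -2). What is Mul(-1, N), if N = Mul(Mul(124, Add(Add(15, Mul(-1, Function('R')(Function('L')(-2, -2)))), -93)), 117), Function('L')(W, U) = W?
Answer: 783432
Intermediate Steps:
Function('R')(b) = -24 (Function('R')(b) = Mul(12, -2) = -24)
N = -783432 (N = Mul(Mul(124, Add(Add(15, Mul(-1, -24)), -93)), 117) = Mul(Mul(124, Add(Add(15, 24), -93)), 117) = Mul(Mul(124, Add(39, -93)), 117) = Mul(Mul(124, -54), 117) = Mul(-6696, 117) = -783432)
Mul(-1, N) = Mul(-1, -783432) = 783432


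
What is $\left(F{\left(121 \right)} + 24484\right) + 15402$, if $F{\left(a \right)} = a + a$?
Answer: $40128$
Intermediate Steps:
$F{\left(a \right)} = 2 a$
$\left(F{\left(121 \right)} + 24484\right) + 15402 = \left(2 \cdot 121 + 24484\right) + 15402 = \left(242 + 24484\right) + 15402 = 24726 + 15402 = 40128$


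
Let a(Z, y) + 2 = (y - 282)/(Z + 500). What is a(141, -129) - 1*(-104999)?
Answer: 67302666/641 ≈ 1.0500e+5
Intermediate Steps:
a(Z, y) = -2 + (-282 + y)/(500 + Z) (a(Z, y) = -2 + (y - 282)/(Z + 500) = -2 + (-282 + y)/(500 + Z))
a(141, -129) - 1*(-104999) = (-1282 - 129 - 2*141)/(500 + 141) - 1*(-104999) = (-1282 - 129 - 282)/641 + 104999 = (1/641)*(-1693) + 104999 = -1693/641 + 104999 = 67302666/641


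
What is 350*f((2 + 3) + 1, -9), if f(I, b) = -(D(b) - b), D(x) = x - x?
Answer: -3150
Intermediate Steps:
D(x) = 0
f(I, b) = b (f(I, b) = -(0 - b) = -(-1)*b = b)
350*f((2 + 3) + 1, -9) = 350*(-9) = -3150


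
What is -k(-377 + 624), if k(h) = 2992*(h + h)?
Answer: -1478048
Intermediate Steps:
k(h) = 5984*h (k(h) = 2992*(2*h) = 5984*h)
-k(-377 + 624) = -5984*(-377 + 624) = -5984*247 = -1*1478048 = -1478048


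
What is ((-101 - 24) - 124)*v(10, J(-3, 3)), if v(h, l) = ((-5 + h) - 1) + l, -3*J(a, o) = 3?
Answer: -747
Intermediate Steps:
J(a, o) = -1 (J(a, o) = -⅓*3 = -1)
v(h, l) = -6 + h + l (v(h, l) = (-6 + h) + l = -6 + h + l)
((-101 - 24) - 124)*v(10, J(-3, 3)) = ((-101 - 24) - 124)*(-6 + 10 - 1) = (-125 - 124)*3 = -249*3 = -747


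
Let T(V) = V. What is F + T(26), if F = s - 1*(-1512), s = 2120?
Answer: 3658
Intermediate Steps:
F = 3632 (F = 2120 - 1*(-1512) = 2120 + 1512 = 3632)
F + T(26) = 3632 + 26 = 3658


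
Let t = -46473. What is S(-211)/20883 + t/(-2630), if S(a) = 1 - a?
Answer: 971053219/54922290 ≈ 17.680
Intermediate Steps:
S(-211)/20883 + t/(-2630) = (1 - 1*(-211))/20883 - 46473/(-2630) = (1 + 211)*(1/20883) - 46473*(-1/2630) = 212*(1/20883) + 46473/2630 = 212/20883 + 46473/2630 = 971053219/54922290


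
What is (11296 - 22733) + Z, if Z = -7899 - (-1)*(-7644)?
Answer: -26980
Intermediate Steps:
Z = -15543 (Z = -7899 - 1*7644 = -7899 - 7644 = -15543)
(11296 - 22733) + Z = (11296 - 22733) - 15543 = -11437 - 15543 = -26980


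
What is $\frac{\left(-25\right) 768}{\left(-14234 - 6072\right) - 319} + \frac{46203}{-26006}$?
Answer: $- \frac{6048289}{7151650} \approx -0.84572$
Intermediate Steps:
$\frac{\left(-25\right) 768}{\left(-14234 - 6072\right) - 319} + \frac{46203}{-26006} = - \frac{19200}{-20306 - 319} + 46203 \left(- \frac{1}{26006}\right) = - \frac{19200}{-20625} - \frac{46203}{26006} = \left(-19200\right) \left(- \frac{1}{20625}\right) - \frac{46203}{26006} = \frac{256}{275} - \frac{46203}{26006} = - \frac{6048289}{7151650}$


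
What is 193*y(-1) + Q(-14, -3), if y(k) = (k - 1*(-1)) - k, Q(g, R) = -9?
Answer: 184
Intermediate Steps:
y(k) = 1 (y(k) = (k + 1) - k = (1 + k) - k = 1)
193*y(-1) + Q(-14, -3) = 193*1 - 9 = 193 - 9 = 184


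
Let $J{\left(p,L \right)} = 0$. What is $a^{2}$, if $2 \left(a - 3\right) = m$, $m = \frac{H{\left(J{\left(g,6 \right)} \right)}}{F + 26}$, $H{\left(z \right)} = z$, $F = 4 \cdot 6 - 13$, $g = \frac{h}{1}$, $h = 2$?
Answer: $9$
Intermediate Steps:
$g = 2$ ($g = \frac{2}{1} = 2 \cdot 1 = 2$)
$F = 11$ ($F = 24 - 13 = 11$)
$m = 0$ ($m = \frac{1}{11 + 26} \cdot 0 = \frac{1}{37} \cdot 0 = 0$)
$a = 3$ ($a = 3 + \frac{1}{2} \cdot 0 = 3 + 0 = 3$)
$a^{2} = 3^{2} = 9$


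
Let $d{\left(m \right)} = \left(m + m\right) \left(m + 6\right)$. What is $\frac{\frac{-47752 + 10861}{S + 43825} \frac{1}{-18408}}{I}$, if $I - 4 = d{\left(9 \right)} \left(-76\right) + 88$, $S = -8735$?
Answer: $- \frac{12297}{4398398438720} \approx -2.7958 \cdot 10^{-9}$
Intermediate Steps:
$d{\left(m \right)} = 2 m \left(6 + m\right)$
$I = -20428$ ($I = 4 + \left(2 \cdot 9 \left(6 + 9\right) \left(-76\right) + 88\right) = 4 + \left(2 \cdot 9 \cdot 15 \left(-76\right) + 88\right) = 4 + \left(270 \left(-76\right) + 88\right) = 4 + \left(-20520 + 88\right) = 4 - 20432 = -20428$)
$\frac{\frac{-47752 + 10861}{S + 43825} \frac{1}{-18408}}{I} = \frac{\frac{-47752 + 10861}{-8735 + 43825} \frac{1}{-18408}}{-20428} = - \frac{36891}{35090} \left(- \frac{1}{18408}\right) \left(- \frac{1}{20428}\right) = \left(-36891\right) \frac{1}{35090} \left(- \frac{1}{18408}\right) \left(- \frac{1}{20428}\right) = \left(- \frac{36891}{35090}\right) \left(- \frac{1}{18408}\right) \left(- \frac{1}{20428}\right) = \frac{12297}{215312240} \left(- \frac{1}{20428}\right) = - \frac{12297}{4398398438720}$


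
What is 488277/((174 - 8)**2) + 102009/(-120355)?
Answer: 55955618331/3316502380 ≈ 16.872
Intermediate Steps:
488277/((174 - 8)**2) + 102009/(-120355) = 488277/(166**2) + 102009*(-1/120355) = 488277/27556 - 102009/120355 = 55955618331/3316502380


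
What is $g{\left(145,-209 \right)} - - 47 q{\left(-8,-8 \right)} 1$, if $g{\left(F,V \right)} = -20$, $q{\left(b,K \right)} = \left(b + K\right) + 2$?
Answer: $-678$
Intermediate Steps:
$q{\left(b,K \right)} = 2 + K + b$ ($q{\left(b,K \right)} = \left(K + b\right) + 2 = 2 + K + b$)
$g{\left(145,-209 \right)} - - 47 q{\left(-8,-8 \right)} 1 = -20 - - 47 \left(2 - 8 - 8\right) 1 = -20 - \left(-47\right) \left(-14\right) 1 = -20 - 658 \cdot 1 = -20 - 658 = -678$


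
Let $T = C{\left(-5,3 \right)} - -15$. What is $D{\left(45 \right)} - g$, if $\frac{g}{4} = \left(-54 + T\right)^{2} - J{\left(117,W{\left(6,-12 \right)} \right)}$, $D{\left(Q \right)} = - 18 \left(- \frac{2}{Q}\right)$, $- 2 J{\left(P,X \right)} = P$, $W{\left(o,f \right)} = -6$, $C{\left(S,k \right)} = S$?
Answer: $- \frac{39886}{5} \approx -7977.2$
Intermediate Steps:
$J{\left(P,X \right)} = - \frac{P}{2}$
$D{\left(Q \right)} = \frac{36}{Q}$
$T = 10$ ($T = -5 - -15 = -5 + 15 = 10$)
$g = 7978$ ($g = 4 \left(\left(-54 + 10\right)^{2} - \left(- \frac{1}{2}\right) 117\right) = 4 \left(\left(-44\right)^{2} - - \frac{117}{2}\right) = 4 \left(1936 + \frac{117}{2}\right) = 4 \cdot \frac{3989}{2} = 7978$)
$D{\left(45 \right)} - g = \frac{36}{45} - 7978 = 36 \cdot \frac{1}{45} - 7978 = \frac{4}{5} - 7978 = - \frac{39886}{5}$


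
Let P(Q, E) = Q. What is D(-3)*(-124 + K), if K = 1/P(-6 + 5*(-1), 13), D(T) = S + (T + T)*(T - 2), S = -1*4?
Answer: -35490/11 ≈ -3226.4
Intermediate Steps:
S = -4
D(T) = -4 + 2*T*(-2 + T) (D(T) = -4 + (T + T)*(T - 2) = -4 + (2*T)*(-2 + T) = -4 + 2*T*(-2 + T))
K = -1/11 (K = 1/(-6 + 5*(-1)) = 1/(-6 - 5) = 1/(-11) = -1/11 ≈ -0.090909)
D(-3)*(-124 + K) = (-4 - 4*(-3) + 2*(-3)²)*(-124 - 1/11) = (-4 + 12 + 2*9)*(-1365/11) = (-4 + 12 + 18)*(-1365/11) = 26*(-1365/11) = -35490/11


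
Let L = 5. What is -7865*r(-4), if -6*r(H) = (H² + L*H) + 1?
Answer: -7865/2 ≈ -3932.5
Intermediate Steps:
r(H) = -⅙ - 5*H/6 - H²/6 (r(H) = -((H² + 5*H) + 1)/6 = -(1 + H² + 5*H)/6 = -⅙ - 5*H/6 - H²/6)
-7865*r(-4) = -7865*(-⅙ - ⅚*(-4) - ⅙*(-4)²) = -7865*(-⅙ + 10/3 - ⅙*16) = -7865*(-⅙ + 10/3 - 8/3) = -7865*½ = -7865/2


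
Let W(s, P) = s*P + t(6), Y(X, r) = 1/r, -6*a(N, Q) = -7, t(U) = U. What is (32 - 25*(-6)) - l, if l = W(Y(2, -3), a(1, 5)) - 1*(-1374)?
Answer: -21557/18 ≈ -1197.6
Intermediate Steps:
a(N, Q) = 7/6 (a(N, Q) = -⅙*(-7) = 7/6)
W(s, P) = 6 + P*s (W(s, P) = s*P + 6 = P*s + 6 = 6 + P*s)
l = 24833/18 (l = (6 + (7/6)/(-3)) - 1*(-1374) = (6 + (7/6)*(-⅓)) + 1374 = (6 - 7/18) + 1374 = 101/18 + 1374 = 24833/18 ≈ 1379.6)
(32 - 25*(-6)) - l = (32 - 25*(-6)) - 1*24833/18 = (32 + 150) - 24833/18 = 182 - 24833/18 = -21557/18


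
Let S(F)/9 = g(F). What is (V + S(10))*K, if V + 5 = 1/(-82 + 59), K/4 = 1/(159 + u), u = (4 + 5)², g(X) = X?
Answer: 977/690 ≈ 1.4159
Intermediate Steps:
u = 81 (u = 9² = 81)
S(F) = 9*F
K = 1/60 (K = 4/(159 + 81) = 4/240 = 4*(1/240) = 1/60 ≈ 0.016667)
V = -116/23 (V = -5 + 1/(-82 + 59) = -5 + 1/(-23) = -5 - 1/23 = -116/23 ≈ -5.0435)
(V + S(10))*K = (-116/23 + 9*10)*(1/60) = (-116/23 + 90)*(1/60) = (1954/23)*(1/60) = 977/690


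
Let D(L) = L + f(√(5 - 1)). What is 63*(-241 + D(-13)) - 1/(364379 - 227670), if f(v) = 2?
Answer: -2170392085/136709 ≈ -15876.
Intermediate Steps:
D(L) = 2 + L (D(L) = L + 2 = 2 + L)
63*(-241 + D(-13)) - 1/(364379 - 227670) = 63*(-241 + (2 - 13)) - 1/(364379 - 227670) = 63*(-241 - 11) - 1/136709 = 63*(-252) - 1*1/136709 = -15876 - 1/136709 = -2170392085/136709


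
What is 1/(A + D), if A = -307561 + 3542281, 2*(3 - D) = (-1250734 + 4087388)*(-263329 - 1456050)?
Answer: 1/2438644893656 ≈ 4.1006e-13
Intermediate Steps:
D = 2438641658936 (D = 3 - (-1250734 + 4087388)*(-263329 - 1456050)/2 = 3 - 1418327*(-1719379) = 3 - 1/2*(-4877283317866) = 3 + 2438641658933 = 2438641658936)
A = 3234720
1/(A + D) = 1/(3234720 + 2438641658936) = 1/2438644893656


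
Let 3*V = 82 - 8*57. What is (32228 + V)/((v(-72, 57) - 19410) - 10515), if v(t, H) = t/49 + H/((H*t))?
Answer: -113260560/105580633 ≈ -1.0727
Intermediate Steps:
v(t, H) = 1/t + t/49 (v(t, H) = t*(1/49) + H*(1/(H*t)) = t/49 + 1/t = 1/t + t/49)
V = -374/3 (V = (82 - 8*57)/3 = (82 - 456)/3 = (⅓)*(-374) = -374/3 ≈ -124.67)
(32228 + V)/((v(-72, 57) - 19410) - 10515) = (32228 - 374/3)/(((1/(-72) + (1/49)*(-72)) - 19410) - 10515) = 96310/(3*(((-1/72 - 72/49) - 19410) - 10515)) = 96310/(3*((-5233/3528 - 19410) - 10515)) = 96310/(3*(-68483713/3528 - 10515)) = 96310/(3*(-105580633/3528)) = (96310/3)*(-3528/105580633) = -113260560/105580633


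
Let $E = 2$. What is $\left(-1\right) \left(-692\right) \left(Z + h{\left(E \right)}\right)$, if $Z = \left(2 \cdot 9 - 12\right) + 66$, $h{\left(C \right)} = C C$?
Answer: $52592$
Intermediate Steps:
$h{\left(C \right)} = C^{2}$
$Z = 72$ ($Z = \left(18 - 12\right) + 66 = 6 + 66 = 72$)
$\left(-1\right) \left(-692\right) \left(Z + h{\left(E \right)}\right) = \left(-1\right) \left(-692\right) \left(72 + 2^{2}\right) = 692 \left(72 + 4\right) = 692 \cdot 76 = 52592$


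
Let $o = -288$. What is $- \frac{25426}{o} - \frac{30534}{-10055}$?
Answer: $\frac{132226111}{1447920} \approx 91.321$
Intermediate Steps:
$- \frac{25426}{o} - \frac{30534}{-10055} = - \frac{25426}{-288} - \frac{30534}{-10055} = \left(-25426\right) \left(- \frac{1}{288}\right) - - \frac{30534}{10055} = \frac{12713}{144} + \frac{30534}{10055} = \frac{132226111}{1447920}$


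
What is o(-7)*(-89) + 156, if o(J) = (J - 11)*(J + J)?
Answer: -22272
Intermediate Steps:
o(J) = 2*J*(-11 + J) (o(J) = (-11 + J)*(2*J) = 2*J*(-11 + J))
o(-7)*(-89) + 156 = (2*(-7)*(-11 - 7))*(-89) + 156 = (2*(-7)*(-18))*(-89) + 156 = 252*(-89) + 156 = -22428 + 156 = -22272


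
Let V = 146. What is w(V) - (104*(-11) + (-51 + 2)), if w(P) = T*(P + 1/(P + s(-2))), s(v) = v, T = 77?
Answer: 1790717/144 ≈ 12436.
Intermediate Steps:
w(P) = 77*P + 77/(-2 + P) (w(P) = 77*(P + 1/(P - 2)) = 77*(P + 1/(-2 + P)) = 77*P + 77/(-2 + P))
w(V) - (104*(-11) + (-51 + 2)) = 77*(1 + 146² - 2*146)/(-2 + 146) - (104*(-11) + (-51 + 2)) = 77*(1 + 21316 - 292)/144 - (-1144 - 49) = 77*(1/144)*21025 - 1*(-1193) = 1618925/144 + 1193 = 1790717/144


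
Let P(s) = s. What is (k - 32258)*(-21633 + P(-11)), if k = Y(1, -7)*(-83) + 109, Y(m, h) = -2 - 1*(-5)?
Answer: 701222312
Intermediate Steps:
Y(m, h) = 3 (Y(m, h) = -2 + 5 = 3)
k = -140 (k = 3*(-83) + 109 = -249 + 109 = -140)
(k - 32258)*(-21633 + P(-11)) = (-140 - 32258)*(-21633 - 11) = -32398*(-21644) = 701222312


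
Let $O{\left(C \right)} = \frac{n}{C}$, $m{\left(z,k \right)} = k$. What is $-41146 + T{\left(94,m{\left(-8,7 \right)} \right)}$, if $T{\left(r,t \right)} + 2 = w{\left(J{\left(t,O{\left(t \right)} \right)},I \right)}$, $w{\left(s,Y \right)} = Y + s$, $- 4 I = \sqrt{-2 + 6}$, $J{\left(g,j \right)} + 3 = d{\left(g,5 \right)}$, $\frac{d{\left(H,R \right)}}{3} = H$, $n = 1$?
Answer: $- \frac{82261}{2} \approx -41131.0$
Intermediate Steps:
$d{\left(H,R \right)} = 3 H$
$O{\left(C \right)} = \frac{1}{C}$ ($O{\left(C \right)} = 1 \frac{1}{C} = \frac{1}{C}$)
$J{\left(g,j \right)} = -3 + 3 g$
$I = - \frac{1}{2}$ ($I = - \frac{\sqrt{-2 + 6}}{4} = - \frac{\sqrt{4}}{4} = \left(- \frac{1}{4}\right) 2 = - \frac{1}{2} \approx -0.5$)
$T{\left(r,t \right)} = - \frac{11}{2} + 3 t$ ($T{\left(r,t \right)} = -2 + \left(- \frac{1}{2} + \left(-3 + 3 t\right)\right) = -2 + \left(- \frac{7}{2} + 3 t\right) = - \frac{11}{2} + 3 t$)
$-41146 + T{\left(94,m{\left(-8,7 \right)} \right)} = -41146 + \left(- \frac{11}{2} + 3 \cdot 7\right) = -41146 + \left(- \frac{11}{2} + 21\right) = -41146 + \frac{31}{2} = - \frac{82261}{2}$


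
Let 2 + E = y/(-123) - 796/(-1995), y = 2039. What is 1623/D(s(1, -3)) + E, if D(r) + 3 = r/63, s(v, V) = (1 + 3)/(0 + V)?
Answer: -25939384484/46704945 ≈ -555.39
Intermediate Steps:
s(v, V) = 4/V
D(r) = -3 + r/63
E = -1486889/81795 (E = -2 + (2039/(-123) - 796/(-1995)) = -2 + (2039*(-1/123) - 796*(-1/1995)) = -2 + (-2039/123 + 796/1995) = -2 - 1323299/81795 = -1486889/81795 ≈ -18.178)
1623/D(s(1, -3)) + E = 1623/(-3 + (4/(-3))/63) - 1486889/81795 = 1623/(-3 + (4*(-⅓))/63) - 1486889/81795 = 1623/(-3 + (1/63)*(-4/3)) - 1486889/81795 = 1623/(-3 - 4/189) - 1486889/81795 = 1623/(-571/189) - 1486889/81795 = 1623*(-189/571) - 1486889/81795 = -306747/571 - 1486889/81795 = -25939384484/46704945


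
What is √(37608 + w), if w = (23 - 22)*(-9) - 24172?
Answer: √13427 ≈ 115.87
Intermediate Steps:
w = -24181 (w = 1*(-9) - 24172 = -9 - 24172 = -24181)
√(37608 + w) = √(37608 - 24181) = √13427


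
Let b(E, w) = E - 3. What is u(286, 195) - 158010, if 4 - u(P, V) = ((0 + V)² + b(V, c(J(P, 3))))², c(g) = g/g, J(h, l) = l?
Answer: -1460697095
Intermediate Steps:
c(g) = 1
b(E, w) = -3 + E
u(P, V) = 4 - (-3 + V + V²)² (u(P, V) = 4 - ((0 + V)² + (-3 + V))² = 4 - (V² + (-3 + V))² = 4 - (-3 + V + V²)²)
u(286, 195) - 158010 = (4 - (-3 + 195 + 195²)²) - 158010 = (4 - (-3 + 195 + 38025)²) - 158010 = (4 - 1*38217²) - 158010 = (4 - 1*1460539089) - 158010 = (4 - 1460539089) - 158010 = -1460539085 - 158010 = -1460697095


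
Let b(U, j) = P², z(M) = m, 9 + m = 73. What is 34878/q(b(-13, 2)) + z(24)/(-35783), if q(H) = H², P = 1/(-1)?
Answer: 1248039410/35783 ≈ 34878.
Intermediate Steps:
m = 64 (m = -9 + 73 = 64)
P = -1
z(M) = 64
b(U, j) = 1 (b(U, j) = (-1)² = 1)
34878/q(b(-13, 2)) + z(24)/(-35783) = 34878/(1²) + 64/(-35783) = 34878/1 + 64*(-1/35783) = 34878*1 - 64/35783 = 34878 - 64/35783 = 1248039410/35783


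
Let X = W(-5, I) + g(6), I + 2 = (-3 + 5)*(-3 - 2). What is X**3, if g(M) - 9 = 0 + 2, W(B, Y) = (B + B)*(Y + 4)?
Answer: 753571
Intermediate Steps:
I = -12 (I = -2 + (-3 + 5)*(-3 - 2) = -2 + 2*(-5) = -2 - 10 = -12)
W(B, Y) = 2*B*(4 + Y) (W(B, Y) = (2*B)*(4 + Y) = 2*B*(4 + Y))
g(M) = 11 (g(M) = 9 + (0 + 2) = 9 + 2 = 11)
X = 91 (X = 2*(-5)*(4 - 12) + 11 = 2*(-5)*(-8) + 11 = 80 + 11 = 91)
X**3 = 91**3 = 753571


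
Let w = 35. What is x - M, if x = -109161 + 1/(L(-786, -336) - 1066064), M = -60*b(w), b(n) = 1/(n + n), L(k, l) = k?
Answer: -815202488857/7467950 ≈ -1.0916e+5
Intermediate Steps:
b(n) = 1/(2*n)
M = -6/7 (M = -30/35 = -60*1/70 = -6/7 ≈ -0.85714)
x = -116458412851/1066850 (x = -109161 + 1/(-786 - 1066064) = -109161 + 1/(-1066850) = -109161 - 1/1066850 = -116458412851/1066850 ≈ -1.0916e+5)
x - M = -116458412851/1066850 - 1*(-6/7) = -116458412851/1066850 + 6/7 = -815202488857/7467950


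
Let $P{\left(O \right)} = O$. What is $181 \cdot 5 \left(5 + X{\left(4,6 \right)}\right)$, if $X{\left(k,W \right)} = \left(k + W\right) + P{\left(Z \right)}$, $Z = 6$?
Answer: $19005$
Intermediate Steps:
$X{\left(k,W \right)} = 6 + W + k$ ($X{\left(k,W \right)} = \left(k + W\right) + 6 = \left(W + k\right) + 6 = 6 + W + k$)
$181 \cdot 5 \left(5 + X{\left(4,6 \right)}\right) = 181 \cdot 5 \left(5 + \left(6 + 6 + 4\right)\right) = 181 \cdot 5 \left(5 + 16\right) = 181 \cdot 5 \cdot 21 = 181 \cdot 105 = 19005$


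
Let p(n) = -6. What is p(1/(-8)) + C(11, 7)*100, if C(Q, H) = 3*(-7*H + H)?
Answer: -12606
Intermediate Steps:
C(Q, H) = -18*H (C(Q, H) = 3*(-6*H) = -18*H)
p(1/(-8)) + C(11, 7)*100 = -6 - 18*7*100 = -6 - 126*100 = -6 - 12600 = -12606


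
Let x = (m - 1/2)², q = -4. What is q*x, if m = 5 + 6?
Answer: -441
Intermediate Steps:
m = 11
x = 441/4 (x = (11 - 1/2)² = (11 - 1*½)² = (11 - ½)² = (21/2)² = 441/4 ≈ 110.25)
q*x = -4*441/4 = -441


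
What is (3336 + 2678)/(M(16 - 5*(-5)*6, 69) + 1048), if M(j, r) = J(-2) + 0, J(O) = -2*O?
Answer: 3007/526 ≈ 5.7167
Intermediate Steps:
M(j, r) = 4 (M(j, r) = -2*(-2) + 0 = 4 + 0 = 4)
(3336 + 2678)/(M(16 - 5*(-5)*6, 69) + 1048) = (3336 + 2678)/(4 + 1048) = 6014/1052 = 6014*(1/1052) = 3007/526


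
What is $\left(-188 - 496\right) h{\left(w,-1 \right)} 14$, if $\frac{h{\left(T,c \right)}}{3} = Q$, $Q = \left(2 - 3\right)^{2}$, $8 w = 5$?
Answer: $-28728$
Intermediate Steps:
$w = \frac{5}{8}$ ($w = \frac{1}{8} \cdot 5 = \frac{5}{8} \approx 0.625$)
$Q = 1$ ($Q = \left(-1\right)^{2} = 1$)
$h{\left(T,c \right)} = 3$ ($h{\left(T,c \right)} = 3 \cdot 1 = 3$)
$\left(-188 - 496\right) h{\left(w,-1 \right)} 14 = \left(-188 - 496\right) 3 \cdot 14 = \left(-684\right) 42 = -28728$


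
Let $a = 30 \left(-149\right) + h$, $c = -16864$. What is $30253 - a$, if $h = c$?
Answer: $51587$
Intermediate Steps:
$h = -16864$
$a = -21334$ ($a = 30 \left(-149\right) - 16864 = -4470 - 16864 = -21334$)
$30253 - a = 30253 - -21334 = 30253 + 21334 = 51587$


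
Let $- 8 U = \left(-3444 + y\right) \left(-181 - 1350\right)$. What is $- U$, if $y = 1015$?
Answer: $\frac{3718799}{8} \approx 4.6485 \cdot 10^{5}$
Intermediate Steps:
$U = - \frac{3718799}{8}$ ($U = - \frac{\left(-3444 + 1015\right) \left(-181 - 1350\right)}{8} = - \frac{\left(-2429\right) \left(-1531\right)}{8} = \left(- \frac{1}{8}\right) 3718799 = - \frac{3718799}{8} \approx -4.6485 \cdot 10^{5}$)
$- U = \left(-1\right) \left(- \frac{3718799}{8}\right) = \frac{3718799}{8}$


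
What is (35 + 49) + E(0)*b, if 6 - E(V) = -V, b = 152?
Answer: 996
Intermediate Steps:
E(V) = 6 + V (E(V) = 6 - (-1)*V = 6 + V)
(35 + 49) + E(0)*b = (35 + 49) + (6 + 0)*152 = 84 + 6*152 = 84 + 912 = 996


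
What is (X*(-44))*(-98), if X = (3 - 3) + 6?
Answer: 25872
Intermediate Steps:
X = 6 (X = 0 + 6 = 6)
(X*(-44))*(-98) = (6*(-44))*(-98) = -264*(-98) = 25872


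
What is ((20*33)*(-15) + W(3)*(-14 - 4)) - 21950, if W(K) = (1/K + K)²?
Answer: -32050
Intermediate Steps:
W(K) = (K + 1/K)²
((20*33)*(-15) + W(3)*(-14 - 4)) - 21950 = ((20*33)*(-15) + ((1 + 3²)²/3²)*(-14 - 4)) - 21950 = (660*(-15) + ((1 + 9)²/9)*(-18)) - 21950 = (-9900 + ((⅑)*10²)*(-18)) - 21950 = (-9900 + ((⅑)*100)*(-18)) - 21950 = (-9900 + (100/9)*(-18)) - 21950 = (-9900 - 200) - 21950 = -10100 - 21950 = -32050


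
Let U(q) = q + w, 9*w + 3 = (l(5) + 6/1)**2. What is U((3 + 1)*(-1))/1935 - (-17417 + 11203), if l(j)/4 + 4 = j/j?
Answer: 36072269/5805 ≈ 6214.0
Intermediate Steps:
l(j) = -12 (l(j) = -16 + 4*(j/j) = -16 + 4*1 = -16 + 4 = -12)
w = 11/3 (w = -1/3 + (-12 + 6/1)**2/9 = -1/3 + (-12 + 6*1)**2/9 = -1/3 + (-12 + 6)**2/9 = -1/3 + (1/9)*(-6)**2 = -1/3 + (1/9)*36 = -1/3 + 4 = 11/3 ≈ 3.6667)
U(q) = 11/3 + q (U(q) = q + 11/3 = 11/3 + q)
U((3 + 1)*(-1))/1935 - (-17417 + 11203) = (11/3 + (3 + 1)*(-1))/1935 - (-17417 + 11203) = (11/3 + 4*(-1))*(1/1935) - 1*(-6214) = (11/3 - 4)*(1/1935) + 6214 = -1/3*1/1935 + 6214 = -1/5805 + 6214 = 36072269/5805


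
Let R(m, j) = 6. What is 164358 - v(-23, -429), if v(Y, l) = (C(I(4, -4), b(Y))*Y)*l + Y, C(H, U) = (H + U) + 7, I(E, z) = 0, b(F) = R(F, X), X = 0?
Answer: 36110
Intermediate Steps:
b(F) = 6
C(H, U) = 7 + H + U
v(Y, l) = Y + 13*Y*l (v(Y, l) = ((7 + 0 + 6)*Y)*l + Y = (13*Y)*l + Y = 13*Y*l + Y = Y + 13*Y*l)
164358 - v(-23, -429) = 164358 - (-23)*(1 + 13*(-429)) = 164358 - (-23)*(1 - 5577) = 164358 - (-23)*(-5576) = 164358 - 1*128248 = 164358 - 128248 = 36110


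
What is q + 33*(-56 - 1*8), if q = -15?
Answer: -2127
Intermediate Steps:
q + 33*(-56 - 1*8) = -15 + 33*(-56 - 1*8) = -15 + 33*(-56 - 8) = -15 + 33*(-64) = -15 - 2112 = -2127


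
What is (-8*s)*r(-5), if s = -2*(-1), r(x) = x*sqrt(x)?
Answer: 80*I*sqrt(5) ≈ 178.89*I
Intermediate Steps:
r(x) = x**(3/2)
s = 2
(-8*s)*r(-5) = (-8*2)*(-5)**(3/2) = -(-80)*I*sqrt(5) = 80*I*sqrt(5)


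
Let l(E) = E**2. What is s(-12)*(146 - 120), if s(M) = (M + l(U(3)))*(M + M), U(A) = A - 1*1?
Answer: 4992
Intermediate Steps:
U(A) = -1 + A (U(A) = A - 1 = -1 + A)
s(M) = 2*M*(4 + M) (s(M) = (M + (-1 + 3)**2)*(M + M) = (M + 2**2)*(2*M) = (M + 4)*(2*M) = (4 + M)*(2*M) = 2*M*(4 + M))
s(-12)*(146 - 120) = (2*(-12)*(4 - 12))*(146 - 120) = (2*(-12)*(-8))*26 = 192*26 = 4992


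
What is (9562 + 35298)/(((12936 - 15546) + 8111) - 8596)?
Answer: -8972/619 ≈ -14.494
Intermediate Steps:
(9562 + 35298)/(((12936 - 15546) + 8111) - 8596) = 44860/((-2610 + 8111) - 8596) = 44860/(5501 - 8596) = 44860/(-3095) = 44860*(-1/3095) = -8972/619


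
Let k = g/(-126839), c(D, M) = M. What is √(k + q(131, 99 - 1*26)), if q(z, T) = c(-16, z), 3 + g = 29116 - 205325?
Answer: √2129895835519/126839 ≈ 11.506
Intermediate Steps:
g = -176212 (g = -3 + (29116 - 205325) = -3 - 176209 = -176212)
q(z, T) = z
k = 176212/126839 (k = -176212/(-126839) = -176212*(-1/126839) = 176212/126839 ≈ 1.3893)
√(k + q(131, 99 - 1*26)) = √(176212/126839 + 131) = √(16792121/126839) = √2129895835519/126839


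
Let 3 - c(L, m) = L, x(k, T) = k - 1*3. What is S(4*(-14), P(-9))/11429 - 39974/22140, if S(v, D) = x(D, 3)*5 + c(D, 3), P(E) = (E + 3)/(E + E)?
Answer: -228549503/126519030 ≈ -1.8064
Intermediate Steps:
x(k, T) = -3 + k (x(k, T) = k - 3 = -3 + k)
c(L, m) = 3 - L
P(E) = (3 + E)/(2*E) (P(E) = (3 + E)/((2*E)) = (3 + E)*(1/(2*E)) = (3 + E)/(2*E))
S(v, D) = -12 + 4*D (S(v, D) = (-3 + D)*5 + (3 - D) = (-15 + 5*D) + (3 - D) = -12 + 4*D)
S(4*(-14), P(-9))/11429 - 39974/22140 = (-12 + 4*((½)*(3 - 9)/(-9)))/11429 - 39974/22140 = (-12 + 4*((½)*(-⅑)*(-6)))*(1/11429) - 39974*1/22140 = (-12 + 4*(⅓))*(1/11429) - 19987/11070 = (-12 + 4/3)*(1/11429) - 19987/11070 = -32/3*1/11429 - 19987/11070 = -32/34287 - 19987/11070 = -228549503/126519030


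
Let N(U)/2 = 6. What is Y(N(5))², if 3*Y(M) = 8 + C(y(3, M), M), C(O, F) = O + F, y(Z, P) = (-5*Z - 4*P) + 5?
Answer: 1444/9 ≈ 160.44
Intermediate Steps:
N(U) = 12 (N(U) = 2*6 = 12)
y(Z, P) = 5 - 5*Z - 4*P
C(O, F) = F + O
Y(M) = -⅔ - M (Y(M) = (8 + (M + (5 - 5*3 - 4*M)))/3 = (8 + (M + (5 - 15 - 4*M)))/3 = (8 + (M + (-10 - 4*M)))/3 = (8 + (-10 - 3*M))/3 = (-2 - 3*M)/3 = -⅔ - M)
Y(N(5))² = (-⅔ - 1*12)² = (-⅔ - 12)² = (-38/3)² = 1444/9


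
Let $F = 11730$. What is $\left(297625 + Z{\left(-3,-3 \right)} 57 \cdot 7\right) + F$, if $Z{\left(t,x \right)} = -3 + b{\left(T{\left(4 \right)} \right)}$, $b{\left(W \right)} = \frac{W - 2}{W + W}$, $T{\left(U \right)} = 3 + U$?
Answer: $\frac{616601}{2} \approx 3.083 \cdot 10^{5}$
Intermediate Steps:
$b{\left(W \right)} = \frac{-2 + W}{2 W}$
$Z{\left(t,x \right)} = - \frac{37}{14}$ ($Z{\left(t,x \right)} = -3 + \frac{-2 + \left(3 + 4\right)}{2 \left(3 + 4\right)} = -3 + \frac{-2 + 7}{2 \cdot 7} = -3 + \frac{1}{2} \cdot \frac{1}{7} \cdot 5 = -3 + \frac{5}{14} = - \frac{37}{14}$)
$\left(297625 + Z{\left(-3,-3 \right)} 57 \cdot 7\right) + F = \left(297625 + \left(- \frac{37}{14}\right) 57 \cdot 7\right) + 11730 = \left(297625 - \frac{2109}{2}\right) + 11730 = \frac{593141}{2} + 11730 = \frac{616601}{2}$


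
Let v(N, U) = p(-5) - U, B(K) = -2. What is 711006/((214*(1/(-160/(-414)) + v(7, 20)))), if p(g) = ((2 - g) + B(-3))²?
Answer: 28440240/64949 ≈ 437.89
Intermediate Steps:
p(g) = g² (p(g) = ((2 - g) - 2)² = (-g)² = g²)
v(N, U) = 25 - U (v(N, U) = (-5)² - U = 25 - U)
711006/((214*(1/(-160/(-414)) + v(7, 20)))) = 711006/((214*(1/(-160/(-414)) + (25 - 1*20)))) = 711006/((214*(1/(-160*(-1/414)) + (25 - 20)))) = 711006/((214*(1/(80/207) + 5))) = 711006/((214*(207/80 + 5))) = 711006/((214*(607/80))) = 711006/(64949/40) = 711006*(40/64949) = 28440240/64949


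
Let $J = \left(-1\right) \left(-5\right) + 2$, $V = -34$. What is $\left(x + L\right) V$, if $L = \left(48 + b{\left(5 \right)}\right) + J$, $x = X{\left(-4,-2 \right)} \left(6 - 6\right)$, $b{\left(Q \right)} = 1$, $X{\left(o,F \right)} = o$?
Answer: $-1904$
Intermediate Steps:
$J = 7$ ($J = 5 + 2 = 7$)
$x = 0$ ($x = - 4 \left(6 - 6\right) = \left(-4\right) 0 = 0$)
$L = 56$ ($L = \left(48 + 1\right) + 7 = 49 + 7 = 56$)
$\left(x + L\right) V = \left(0 + 56\right) \left(-34\right) = 56 \left(-34\right) = -1904$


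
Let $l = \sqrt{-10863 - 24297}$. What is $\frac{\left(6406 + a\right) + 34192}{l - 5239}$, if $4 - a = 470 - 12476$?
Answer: $- \frac{275613312}{27482281} - \frac{105216 i \sqrt{8790}}{27482281} \approx -10.029 - 0.35894 i$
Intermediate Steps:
$l = 2 i \sqrt{8790}$ ($l = \sqrt{-35160} = 2 i \sqrt{8790} \approx 187.51 i$)
$a = 12010$ ($a = 4 - \left(470 - 12476\right) = 4 - -12006 = 4 + 12006 = 12010$)
$\frac{\left(6406 + a\right) + 34192}{l - 5239} = \frac{\left(6406 + 12010\right) + 34192}{2 i \sqrt{8790} - 5239} = \frac{18416 + 34192}{-5239 + 2 i \sqrt{8790}} = \frac{52608}{-5239 + 2 i \sqrt{8790}}$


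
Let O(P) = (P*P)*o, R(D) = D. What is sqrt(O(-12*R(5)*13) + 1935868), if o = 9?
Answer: 2*sqrt(1852867) ≈ 2722.4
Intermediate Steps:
O(P) = 9*P**2 (O(P) = (P*P)*9 = P**2*9 = 9*P**2)
sqrt(O(-12*R(5)*13) + 1935868) = sqrt(9*(-12*5*13)**2 + 1935868) = sqrt(9*(-60*13)**2 + 1935868) = sqrt(9*(-780)**2 + 1935868) = sqrt(9*608400 + 1935868) = sqrt(5475600 + 1935868) = sqrt(7411468) = 2*sqrt(1852867)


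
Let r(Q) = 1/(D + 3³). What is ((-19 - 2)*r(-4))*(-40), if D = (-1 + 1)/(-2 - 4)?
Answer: 280/9 ≈ 31.111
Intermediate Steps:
D = 0 (D = 0/(-6) = 0*(-⅙) = 0)
r(Q) = 1/27 (r(Q) = 1/(0 + 3³) = 1/(0 + 27) = 1/27)
((-19 - 2)*r(-4))*(-40) = ((-19 - 2)*(1/27))*(-40) = -21*1/27*(-40) = -7/9*(-40) = 280/9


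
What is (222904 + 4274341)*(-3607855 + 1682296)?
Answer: -8659710584955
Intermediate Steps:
(222904 + 4274341)*(-3607855 + 1682296) = 4497245*(-1925559) = -8659710584955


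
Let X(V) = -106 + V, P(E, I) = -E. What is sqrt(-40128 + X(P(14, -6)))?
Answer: 6*I*sqrt(1118) ≈ 200.62*I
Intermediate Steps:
sqrt(-40128 + X(P(14, -6))) = sqrt(-40128 + (-106 - 1*14)) = sqrt(-40128 + (-106 - 14)) = sqrt(-40128 - 120) = sqrt(-40248) = 6*I*sqrt(1118)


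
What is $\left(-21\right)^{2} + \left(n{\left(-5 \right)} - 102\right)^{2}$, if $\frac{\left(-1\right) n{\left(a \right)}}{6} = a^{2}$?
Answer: $63945$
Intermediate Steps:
$n{\left(a \right)} = - 6 a^{2}$
$\left(-21\right)^{2} + \left(n{\left(-5 \right)} - 102\right)^{2} = \left(-21\right)^{2} + \left(- 6 \left(-5\right)^{2} - 102\right)^{2} = 441 + \left(\left(-6\right) 25 - 102\right)^{2} = 441 + \left(-150 - 102\right)^{2} = 441 + \left(-252\right)^{2} = 441 + 63504 = 63945$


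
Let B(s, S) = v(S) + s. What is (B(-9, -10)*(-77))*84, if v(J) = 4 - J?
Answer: -32340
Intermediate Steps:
B(s, S) = 4 + s - S (B(s, S) = (4 - S) + s = 4 + s - S)
(B(-9, -10)*(-77))*84 = ((4 - 9 - 1*(-10))*(-77))*84 = ((4 - 9 + 10)*(-77))*84 = (5*(-77))*84 = -385*84 = -32340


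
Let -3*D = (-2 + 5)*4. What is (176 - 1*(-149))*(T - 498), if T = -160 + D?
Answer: -215150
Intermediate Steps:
D = -4 (D = -(-2 + 5)*4/3 = -4 ≈ -4.0000)
T = -164 (T = -160 - 4 = -164)
(176 - 1*(-149))*(T - 498) = (176 - 1*(-149))*(-164 - 498) = (176 + 149)*(-662) = 325*(-662) = -215150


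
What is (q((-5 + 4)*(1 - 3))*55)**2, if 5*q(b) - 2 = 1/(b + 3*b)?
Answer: 34969/64 ≈ 546.39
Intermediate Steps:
q(b) = 2/5 + 1/(20*b) (q(b) = 2/5 + 1/(5*(b + 3*b)) = 2/5 + 1/(5*((4*b))) = 2/5 + (1/(4*b))/5 = 2/5 + 1/(20*b))
(q((-5 + 4)*(1 - 3))*55)**2 = (((1 + 8*((-5 + 4)*(1 - 3)))/(20*(((-5 + 4)*(1 - 3)))))*55)**2 = (((1 + 8*(-1*(-2)))/(20*((-1*(-2)))))*55)**2 = (((1/20)*(1 + 8*2)/2)*55)**2 = (((1/20)*(1/2)*(1 + 16))*55)**2 = (((1/20)*(1/2)*17)*55)**2 = ((17/40)*55)**2 = (187/8)**2 = 34969/64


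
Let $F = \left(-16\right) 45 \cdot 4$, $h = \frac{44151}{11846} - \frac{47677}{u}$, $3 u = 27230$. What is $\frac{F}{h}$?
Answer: $\frac{5529712800}{2929247} \approx 1887.8$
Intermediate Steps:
$u = \frac{27230}{3}$ ($u = \frac{1}{3} \cdot 27230 = \frac{27230}{3} \approx 9076.7$)
$h = - \frac{17575482}{11520235}$ ($h = \frac{44151}{11846} - \frac{47677}{\frac{27230}{3}} = 44151 \cdot \frac{1}{11846} - \frac{20433}{3890} = \frac{44151}{11846} - \frac{20433}{3890} = - \frac{17575482}{11520235} \approx -1.5256$)
$F = -2880$ ($F = \left(-720\right) 4 = -2880$)
$\frac{F}{h} = - \frac{2880}{- \frac{17575482}{11520235}} = \left(-2880\right) \left(- \frac{11520235}{17575482}\right) = \frac{5529712800}{2929247}$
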